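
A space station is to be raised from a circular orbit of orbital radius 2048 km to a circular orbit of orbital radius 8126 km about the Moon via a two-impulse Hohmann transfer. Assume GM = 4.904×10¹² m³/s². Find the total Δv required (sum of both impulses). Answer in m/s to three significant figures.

r₁ = 2048 km = 2.048×10⁶ m.
r₂ = 8126 km = 8.126×10⁶ m.
Transfer ellipse a_t = (r₁ + r₂)/2 = 5.087×10⁶ m.
At r₁: circular v_c1 = √(μ/r₁) = 1547 m/s; transfer-perilune v_p = √[μ(2/r₁ − 1/a_t)] = 1956 m/s.
Δv₁ = v_p − v_c1 = 408.3 m/s.
At r₂: circular v_c2 = √(μ/r₂) = 776.8 m/s; transfer-apolune v_a = √[μ(2/r₂ − 1/a_t)] = 492.9 m/s.
Δv₂ = v_c2 − v_a = 283.9 m/s.
Total Δv = Δv₁ + Δv₂ = 692.3 m/s.

Δv_total ≈ 692 m/s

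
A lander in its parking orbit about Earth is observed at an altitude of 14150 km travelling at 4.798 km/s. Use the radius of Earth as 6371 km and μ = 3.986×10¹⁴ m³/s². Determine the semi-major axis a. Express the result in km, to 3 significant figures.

r = 6371 + 14150 = 20521 km = 2.052×10⁷ m.
Vis-viva rearranged: 1/a = 2/r − v²/μ = 9.746×10⁻⁸ − 5.775×10⁻⁸ = 3.971×10⁻⁸ m⁻¹.
a = 2.518×10⁷ m = 25184 km.

a ≈ 25200 km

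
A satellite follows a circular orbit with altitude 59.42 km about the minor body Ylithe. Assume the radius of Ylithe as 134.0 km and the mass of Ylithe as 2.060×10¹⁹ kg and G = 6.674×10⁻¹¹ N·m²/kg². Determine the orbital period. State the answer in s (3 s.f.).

T ≈ 14400 s

μ = GM = 6.674×10⁻¹¹ × 2.060×10¹⁹ = 1.375×10⁹ m³/s².
r = 134.0 + 59.42 = 193.42 km = 1.9342×10⁵ m.
Kepler's third law: T = 2π√(r³/μ) = 2π√((1.934×10⁵)³ / 1.375×10⁹).
r³/μ = 5.263×10⁶ s², so T = 2π × 2.294×10³ = 1.441×10⁴ s.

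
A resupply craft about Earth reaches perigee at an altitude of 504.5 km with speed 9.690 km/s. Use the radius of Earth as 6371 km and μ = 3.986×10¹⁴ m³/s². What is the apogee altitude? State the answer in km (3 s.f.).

apogee altitude ≈ 22900 km

r_p = 6371 + 504.5 = 6875.5 km = 6.876×10⁶ m.
Specific energy ε = v²/2 − μ/r = -1.103×10⁷ J/kg, so a = −μ/(2ε) = 1.808×10⁷ m.
The apsides satisfy r_p + r_a = 2a, so the apogee radius is 2a − r_p = 2.928×10⁷ m = 29276 km.
Apogee altitude = 29276 − 6371 = 22905 km.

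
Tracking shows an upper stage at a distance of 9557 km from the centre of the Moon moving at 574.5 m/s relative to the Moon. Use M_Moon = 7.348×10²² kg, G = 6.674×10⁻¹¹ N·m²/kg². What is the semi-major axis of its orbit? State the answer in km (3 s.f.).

a ≈ 7040 km

μ = GM = 6.674×10⁻¹¹ × 7.348×10²² = 4.904×10¹² m³/s².
r = 9.557×10⁶ m.
Specific orbital energy ε = v²/2 − μ/r = (574.5)²/2 − 4.904×10¹²/9.557×10⁶ = -3.481×10⁵ J/kg.
Since ε = −μ/(2a), a = −μ/(2ε) = 7.044×10⁶ m = 7043.8 km.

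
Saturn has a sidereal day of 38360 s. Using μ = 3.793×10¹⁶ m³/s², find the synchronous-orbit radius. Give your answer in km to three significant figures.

r_sync ≈ 1.12×10⁵ km

A synchronous orbit has period T, so by Kepler's third law a = (μT²/4π²)^(1/3).
μT²/4π² = 3.793×10¹⁶ × (3.836×10⁴)² / 39.48 = 1.414×10²⁴ m³.
a = 1.122×10⁸ m = 1.1223×10⁵ km.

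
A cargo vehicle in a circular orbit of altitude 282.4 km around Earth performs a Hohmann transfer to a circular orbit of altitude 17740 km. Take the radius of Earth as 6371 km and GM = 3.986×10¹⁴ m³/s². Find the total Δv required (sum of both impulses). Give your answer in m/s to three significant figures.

r₁ = 6371 + 282.4 = 6653.4 km = 6.6534×10⁶ m.
r₂ = 6371 + 17740 = 24111 km = 2.4111×10⁷ m.
Transfer ellipse a_t = (r₁ + r₂)/2 = 1.538×10⁷ m.
At r₁: circular v_c1 = √(μ/r₁) = 7740 m/s; transfer-perigee v_p = √[μ(2/r₁ − 1/a_t)] = 9690 m/s.
Δv₁ = v_p − v_c1 = 1950 m/s.
At r₂: circular v_c2 = √(μ/r₂) = 4066 m/s; transfer-apogee v_a = √[μ(2/r₂ − 1/a_t)] = 2674 m/s.
Δv₂ = v_c2 − v_a = 1392 m/s.
Total Δv = Δv₁ + Δv₂ = 3342 m/s.

Δv_total ≈ 3340 m/s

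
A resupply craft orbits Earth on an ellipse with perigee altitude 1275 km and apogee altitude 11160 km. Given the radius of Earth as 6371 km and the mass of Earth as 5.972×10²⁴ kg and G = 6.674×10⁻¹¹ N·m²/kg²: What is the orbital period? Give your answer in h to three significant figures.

T ≈ 3.90 h

μ = GM = 6.674×10⁻¹¹ × 5.972×10²⁴ = 3.986×10¹⁴ m³/s².
r_p = 6371 + 1275 = 7646.0 km = 7.6460×10⁶ m.
r_a = 6371 + 11160 = 17531 km = 1.7531×10⁷ m.
Semi-major axis a = (r_p + r_a)/2 = (7646.0 + 17531)/2 = 12588 km = 1.259×10⁷ m.
By Kepler's third law T = 2π√(a³/μ) = 2π × 2.237×10³ = 1.406×10⁴ s.
= 3.905 h.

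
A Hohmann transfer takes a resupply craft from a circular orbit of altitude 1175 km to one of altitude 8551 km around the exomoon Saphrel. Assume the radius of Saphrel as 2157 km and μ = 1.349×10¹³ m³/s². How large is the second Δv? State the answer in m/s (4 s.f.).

Δv ≈ 349.1 m/s

r₁ = 2157 + 1175 = 3332.0 km = 3.3320×10⁶ m.
r₂ = 2157 + 8551 = 10708 km = 1.0708×10⁷ m.
Transfer ellipse a_t = (r₁ + r₂)/2 = 7.020×10⁶ m.
At r₁: circular v_c1 = √(μ/r₁) = 2012 m/s; transfer-periapsis v_p = √[μ(2/r₁ − 1/a_t)] = 2485 m/s.
At r₂: circular v_c2 = √(μ/r₂) = 1122 m/s; transfer-apoapsis v_a = √[μ(2/r₂ − 1/a_t)] = 773.3 m/s.
Δv₂ = v_c2 − v_a = 349.1 m/s.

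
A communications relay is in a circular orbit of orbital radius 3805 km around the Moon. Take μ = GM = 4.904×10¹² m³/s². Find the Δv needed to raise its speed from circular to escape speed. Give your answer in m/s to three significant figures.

Δv ≈ 470 m/s

r = 3805 km = 3.805×10⁶ m.
Circular speed v_c = √(μ/r) = 1135 m/s.
Escape speed v_esc = √(2μ/r) = √2 × v_c = 1606 m/s.
Δv = v_esc − v_c = 470.2 m/s.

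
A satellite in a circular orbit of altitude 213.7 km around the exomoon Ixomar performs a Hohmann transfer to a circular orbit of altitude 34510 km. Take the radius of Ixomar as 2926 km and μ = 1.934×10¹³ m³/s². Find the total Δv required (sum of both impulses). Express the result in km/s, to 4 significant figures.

r₁ = 2926 + 213.7 = 3139.7 km = 3.1397×10⁶ m.
r₂ = 2926 + 34510 = 37436 km = 3.7436×10⁷ m.
Transfer ellipse a_t = (r₁ + r₂)/2 = 2.029×10⁷ m.
At r₁: circular v_c1 = √(μ/r₁) = 2482 m/s; transfer-periapsis v_p = √[μ(2/r₁ − 1/a_t)] = 3371 m/s.
Δv₁ = v_p − v_c1 = 889.5 m/s.
At r₂: circular v_c2 = √(μ/r₂) = 718.8 m/s; transfer-apoapsis v_a = √[μ(2/r₂ − 1/a_t)] = 282.8 m/s.
Δv₂ = v_c2 − v_a = 436.0 m/s.
Total Δv = Δv₁ + Δv₂ = 1326 m/s = 1.326 km/s.

Δv_total ≈ 1.326 km/s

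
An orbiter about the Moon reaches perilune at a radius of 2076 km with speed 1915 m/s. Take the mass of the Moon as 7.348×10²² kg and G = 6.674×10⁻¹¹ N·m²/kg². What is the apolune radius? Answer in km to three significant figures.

apolune radius ≈ 7200 km

μ = GM = 6.674×10⁻¹¹ × 7.348×10²² = 4.904×10¹² m³/s².
r_p = 2.076×10⁶ m.
Specific energy ε = v²/2 − μ/r = -5.286×10⁵ J/kg, so a = −μ/(2ε) = 4.638×10⁶ m.
The apsides satisfy r_p + r_a = 2a, so the apolune radius is 2a − r_p = 7.201×10⁶ m = 7200.6 km.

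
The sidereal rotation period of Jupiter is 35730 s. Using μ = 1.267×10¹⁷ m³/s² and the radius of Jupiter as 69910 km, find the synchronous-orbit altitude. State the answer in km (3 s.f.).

A synchronous orbit has period T, so by Kepler's third law a = (μT²/4π²)^(1/3).
μT²/4π² = 1.267×10¹⁷ × (3.573×10⁴)² / 39.48 = 4.097×10²⁴ m³.
a = 1.600×10⁸ m = 1.6002×10⁵ km.
Altitude h = a − R = 1.6002×10⁵ − 69910 = 90105 km.

h_sync ≈ 90100 km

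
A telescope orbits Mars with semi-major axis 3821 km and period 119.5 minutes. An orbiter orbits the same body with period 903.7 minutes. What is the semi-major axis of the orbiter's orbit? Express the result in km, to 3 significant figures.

a₂ ≈ 14700 km

Kepler's third law: a³ ∝ T², so a₂ = a₁ (T₂/T₁)^(2/3).
T₂/T₁ = 7.562, (T₂/T₁)^(2/3) = 3.853.
a₂ = 3821 × 3.853 = 14720 km.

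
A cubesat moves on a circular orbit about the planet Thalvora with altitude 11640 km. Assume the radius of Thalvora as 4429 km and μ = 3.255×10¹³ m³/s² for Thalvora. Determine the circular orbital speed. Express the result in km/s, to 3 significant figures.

v ≈ 1.42 km/s

r = 4429 + 11640 = 16069 km = 1.6069×10⁷ m.
For a circular orbit v = √(μ/r) = √(3.255×10¹³ / 1.607×10⁷) = √(2.026×10⁶) = 1423 m/s.
That is 1.423 km/s.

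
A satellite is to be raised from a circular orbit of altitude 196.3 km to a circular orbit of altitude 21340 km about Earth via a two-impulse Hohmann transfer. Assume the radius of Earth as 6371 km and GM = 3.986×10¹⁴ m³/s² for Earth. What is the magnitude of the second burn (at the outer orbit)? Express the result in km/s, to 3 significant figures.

r₁ = 6371 + 196.3 = 6567.3 km = 6.5673×10⁶ m.
r₂ = 6371 + 21340 = 27711 km = 2.7711×10⁷ m.
Transfer ellipse a_t = (r₁ + r₂)/2 = 1.714×10⁷ m.
At r₁: circular v_c1 = √(μ/r₁) = 7791 m/s; transfer-perigee v_p = √[μ(2/r₁ − 1/a_t)] = 9906 m/s.
At r₂: circular v_c2 = √(μ/r₂) = 3793 m/s; transfer-apogee v_a = √[μ(2/r₂ − 1/a_t)] = 2348 m/s.
Δv₂ = v_c2 − v_a = 1445 m/s.
= 1.445 km/s.

Δv ≈ 1.44 km/s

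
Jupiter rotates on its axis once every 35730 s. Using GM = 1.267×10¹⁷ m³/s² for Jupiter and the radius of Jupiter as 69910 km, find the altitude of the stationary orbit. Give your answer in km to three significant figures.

A synchronous orbit has period T, so by Kepler's third law a = (μT²/4π²)^(1/3).
μT²/4π² = 1.267×10¹⁷ × (3.573×10⁴)² / 39.48 = 4.097×10²⁴ m³.
a = 1.600×10⁸ m = 1.6002×10⁵ km.
Altitude h = a − R = 1.6002×10⁵ − 69910 = 90105 km.

h_sync ≈ 90100 km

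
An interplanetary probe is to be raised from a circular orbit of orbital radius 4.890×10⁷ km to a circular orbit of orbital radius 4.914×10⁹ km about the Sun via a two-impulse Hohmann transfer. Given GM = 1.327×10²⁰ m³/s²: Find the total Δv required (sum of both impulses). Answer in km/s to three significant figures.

Δv_total ≈ 25.7 km/s

r₁ = 4.890×10⁷ km = 4.890×10¹⁰ m.
r₂ = 4.914×10⁹ km = 4.914×10¹² m.
Transfer ellipse a_t = (r₁ + r₂)/2 = 2.481×10¹² m.
At r₁: circular v_c1 = √(μ/r₁) = 52090 m/s; transfer-perihelion v_p = √[μ(2/r₁ − 1/a_t)] = 73310 m/s.
Δv₁ = v_p − v_c1 = 21210 m/s.
At r₂: circular v_c2 = √(μ/r₂) = 5197 m/s; transfer-aphelion v_a = √[μ(2/r₂ − 1/a_t)] = 729.5 m/s.
Δv₂ = v_c2 − v_a = 4467 m/s.
Total Δv = Δv₁ + Δv₂ = 25680 m/s = 25.68 km/s.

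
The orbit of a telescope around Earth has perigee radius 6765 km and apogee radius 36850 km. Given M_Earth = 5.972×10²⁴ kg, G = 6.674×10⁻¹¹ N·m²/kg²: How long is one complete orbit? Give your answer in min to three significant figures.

T ≈ 534 min

μ = GM = 6.674×10⁻¹¹ × 5.972×10²⁴ = 3.986×10¹⁴ m³/s².
Semi-major axis a = (r_p + r_a)/2 = (6765.0 + 36850)/2 = 21808 km = 2.181×10⁷ m.
By Kepler's third law T = 2π√(a³/μ) = 2π × 5.101×10³ = 3.205×10⁴ s.
= 534.2 min.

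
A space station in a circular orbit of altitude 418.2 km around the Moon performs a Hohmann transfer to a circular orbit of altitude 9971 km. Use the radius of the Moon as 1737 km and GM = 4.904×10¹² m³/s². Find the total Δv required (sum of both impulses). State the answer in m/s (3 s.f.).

r₁ = 1737 + 418.2 = 2155.2 km = 2.1552×10⁶ m.
r₂ = 1737 + 9971 = 11708 km = 1.1708×10⁷ m.
Transfer ellipse a_t = (r₁ + r₂)/2 = 6.932×10⁶ m.
At r₁: circular v_c1 = √(μ/r₁) = 1508 m/s; transfer-perilune v_p = √[μ(2/r₁ − 1/a_t)] = 1960 m/s.
Δv₁ = v_p − v_c1 = 452.0 m/s.
At r₂: circular v_c2 = √(μ/r₂) = 647.2 m/s; transfer-apolune v_a = √[μ(2/r₂ − 1/a_t)] = 360.9 m/s.
Δv₂ = v_c2 − v_a = 286.3 m/s.
Total Δv = Δv₁ + Δv₂ = 738.3 m/s.

Δv_total ≈ 738 m/s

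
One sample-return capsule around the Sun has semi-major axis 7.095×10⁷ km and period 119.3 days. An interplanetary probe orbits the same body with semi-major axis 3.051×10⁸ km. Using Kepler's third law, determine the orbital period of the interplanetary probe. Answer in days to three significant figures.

Kepler's third law: T² ∝ a³, so T₂ = T₁ (a₂/a₁)^(3/2).
a₂/a₁ = 4.300, (a₂/a₁)^(3/2) = 8.917.
T₂ = 119.3 × 8.917 = 1064 days.

T₂ ≈ 1060 days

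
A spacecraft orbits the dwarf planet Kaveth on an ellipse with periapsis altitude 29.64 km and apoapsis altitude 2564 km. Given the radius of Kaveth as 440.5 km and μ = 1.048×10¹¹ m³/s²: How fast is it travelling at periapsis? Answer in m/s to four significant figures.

v ≈ 620.9 m/s

r_p = 440.5 + 29.64 = 470.14 km = 4.7014×10⁵ m.
r_a = 440.5 + 2564 = 3004.5 km = 3.0045×10⁶ m.
Semi-major axis a = (r_p + r_a)/2 = 1737.3 km = 1.737×10⁶ m.
Vis-viva: v² = μ(2/r − 1/a) = 1.048×10¹¹ × (4.254×10⁻⁶ − 5.756×10⁻⁷) = 3.855×10⁵ m²/s².
v = 620.9 m/s.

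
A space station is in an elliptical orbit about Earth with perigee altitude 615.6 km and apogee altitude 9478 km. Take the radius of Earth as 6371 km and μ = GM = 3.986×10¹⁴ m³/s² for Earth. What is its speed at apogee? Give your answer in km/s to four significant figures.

r_p = 6371 + 615.6 = 6986.6 km = 6.9866×10⁶ m.
r_a = 6371 + 9478 = 15849 km = 1.5849×10⁷ m.
Semi-major axis a = (r_p + r_a)/2 = 11418 km = 1.142×10⁷ m.
Vis-viva: v² = μ(2/r − 1/a) = 3.986×10¹⁴ × (1.262×10⁻⁷ − 8.758×10⁻⁸) = 1.539×10⁷ m²/s².
v = 3923 m/s = 3.923 km/s.

v ≈ 3.923 km/s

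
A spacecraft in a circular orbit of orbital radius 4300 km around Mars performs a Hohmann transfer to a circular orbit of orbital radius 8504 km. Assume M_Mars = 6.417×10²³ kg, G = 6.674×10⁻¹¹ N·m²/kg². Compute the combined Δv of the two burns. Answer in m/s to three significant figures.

Δv_total ≈ 886 m/s

μ = GM = 6.674×10⁻¹¹ × 6.417×10²³ = 4.283×10¹³ m³/s².
r₁ = 4300 km = 4.300×10⁶ m.
r₂ = 8504 km = 8.504×10⁶ m.
Transfer ellipse a_t = (r₁ + r₂)/2 = 6.402×10⁶ m.
At r₁: circular v_c1 = √(μ/r₁) = 3156 m/s; transfer-periapsis v_p = √[μ(2/r₁ − 1/a_t)] = 3637 m/s.
Δv₁ = v_p − v_c1 = 481.4 m/s.
At r₂: circular v_c2 = √(μ/r₂) = 2244 m/s; transfer-apoapsis v_a = √[μ(2/r₂ − 1/a_t)] = 1839 m/s.
Δv₂ = v_c2 − v_a = 404.9 m/s.
Total Δv = Δv₁ + Δv₂ = 886.3 m/s.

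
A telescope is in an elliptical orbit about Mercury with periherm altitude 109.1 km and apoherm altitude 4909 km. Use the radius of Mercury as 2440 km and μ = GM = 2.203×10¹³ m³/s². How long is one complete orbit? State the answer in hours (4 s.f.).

r_p = 2440 + 109.1 = 2549.1 km = 2.5491×10⁶ m.
r_a = 2440 + 4909 = 7349.0 km = 7.3490×10⁶ m.
Semi-major axis a = (r_p + r_a)/2 = (2549.1 + 7349.0)/2 = 4949.1 km = 4.949×10⁶ m.
By Kepler's third law T = 2π√(a³/μ) = 2π × 2.346×10³ = 1.474×10⁴ s.
= 4.094 hours.

T ≈ 4.094 hours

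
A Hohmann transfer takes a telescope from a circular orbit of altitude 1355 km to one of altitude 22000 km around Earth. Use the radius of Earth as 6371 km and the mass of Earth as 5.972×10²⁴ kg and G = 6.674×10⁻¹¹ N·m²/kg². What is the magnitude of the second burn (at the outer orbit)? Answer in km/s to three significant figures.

μ = GM = 6.674×10⁻¹¹ × 5.972×10²⁴ = 3.986×10¹⁴ m³/s².
r₁ = 6371 + 1355 = 7726.0 km = 7.7260×10⁶ m.
r₂ = 6371 + 22000 = 28371 km = 2.8371×10⁷ m.
Transfer ellipse a_t = (r₁ + r₂)/2 = 1.805×10⁷ m.
At r₁: circular v_c1 = √(μ/r₁) = 7183 m/s; transfer-perigee v_p = √[μ(2/r₁ − 1/a_t)] = 9005 m/s.
At r₂: circular v_c2 = √(μ/r₂) = 3748 m/s; transfer-apogee v_a = √[μ(2/r₂ − 1/a_t)] = 2452 m/s.
Δv₂ = v_c2 − v_a = 1296 m/s.
= 1.296 km/s.

Δv ≈ 1.30 km/s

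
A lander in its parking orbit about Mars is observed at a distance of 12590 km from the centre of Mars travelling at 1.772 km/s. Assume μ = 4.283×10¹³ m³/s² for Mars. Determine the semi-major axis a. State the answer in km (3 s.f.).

r = 1.259×10⁷ m.
Vis-viva rearranged: 1/a = 2/r − v²/μ = 1.589×10⁻⁷ − 7.331×10⁻⁸ = 8.554×10⁻⁸ m⁻¹.
a = 1.169×10⁷ m = 11690 km.

a ≈ 11700 km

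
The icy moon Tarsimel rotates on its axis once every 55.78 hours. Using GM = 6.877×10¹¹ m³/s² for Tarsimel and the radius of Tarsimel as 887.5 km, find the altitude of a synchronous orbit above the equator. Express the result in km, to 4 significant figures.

h_sync ≈ 8002 km

T = 55.78 hours = 2.008×10⁵ s.
A synchronous orbit has period T, so by Kepler's third law a = (μT²/4π²)^(1/3).
μT²/4π² = 6.877×10¹¹ × (2.008×10⁵)² / 39.48 = 7.024×10²⁰ m³.
a = 8.889×10⁶ m = 8889.3 km.
Altitude h = a − R = 8889.3 − 887.5 = 8001.8 km.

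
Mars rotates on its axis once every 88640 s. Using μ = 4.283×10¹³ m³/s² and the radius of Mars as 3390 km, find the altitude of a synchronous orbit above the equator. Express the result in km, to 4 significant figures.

h_sync ≈ 17040 km

A synchronous orbit has period T, so by Kepler's third law a = (μT²/4π²)^(1/3).
μT²/4π² = 4.283×10¹³ × (8.864×10⁴)² / 39.48 = 8.524×10²¹ m³.
a = 2.043×10⁷ m = 20428 km.
Altitude h = a − R = 20428 − 3390 = 17038 km.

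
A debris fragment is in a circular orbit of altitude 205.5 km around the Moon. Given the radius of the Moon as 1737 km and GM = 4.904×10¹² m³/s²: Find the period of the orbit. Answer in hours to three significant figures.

r = 1737 + 205.5 = 1942.5 km = 1.9425×10⁶ m.
Kepler's third law: T = 2π√(r³/μ) = 2π√((1.942×10⁶)³ / 4.904×10¹²).
r³/μ = 1.495×10⁶ s², so T = 2π × 1.223×10³ = 7.682×10³ s.
Converting: 7.682×10³ s ÷ 3600 = 2.134 hours.

T ≈ 2.13 hours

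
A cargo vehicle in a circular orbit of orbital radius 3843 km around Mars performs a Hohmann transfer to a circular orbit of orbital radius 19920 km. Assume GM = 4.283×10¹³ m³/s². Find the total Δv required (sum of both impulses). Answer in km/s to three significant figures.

r₁ = 3843 km = 3.843×10⁶ m.
r₂ = 19920 km = 1.992×10⁷ m.
Transfer ellipse a_t = (r₁ + r₂)/2 = 1.188×10⁷ m.
At r₁: circular v_c1 = √(μ/r₁) = 3338 m/s; transfer-periapsis v_p = √[μ(2/r₁ − 1/a_t)] = 4323 m/s.
Δv₁ = v_p − v_c1 = 984.2 m/s.
At r₂: circular v_c2 = √(μ/r₂) = 1466 m/s; transfer-apoapsis v_a = √[μ(2/r₂ − 1/a_t)] = 833.9 m/s.
Δv₂ = v_c2 − v_a = 632.4 m/s.
Total Δv = Δv₁ + Δv₂ = 1617 m/s = 1.617 km/s.

Δv_total ≈ 1.62 km/s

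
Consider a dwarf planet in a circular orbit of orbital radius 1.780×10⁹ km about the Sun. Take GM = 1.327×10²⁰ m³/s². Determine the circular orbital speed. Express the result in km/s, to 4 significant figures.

r = 1.780×10⁹ km = 1.780×10¹² m.
For a circular orbit v = √(μ/r) = √(1.327×10²⁰ / 1.780×10¹²) = √(7.455×10⁷) = 8634 m/s.
That is 8.634 km/s.

v ≈ 8.634 km/s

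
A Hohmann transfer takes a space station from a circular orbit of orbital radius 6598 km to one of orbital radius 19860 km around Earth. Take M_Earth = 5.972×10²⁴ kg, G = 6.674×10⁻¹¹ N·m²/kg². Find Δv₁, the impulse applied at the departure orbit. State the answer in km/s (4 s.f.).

Δv ≈ 1.751 km/s

μ = GM = 6.674×10⁻¹¹ × 5.972×10²⁴ = 3.986×10¹⁴ m³/s².
r₁ = 6598 km = 6.598×10⁶ m.
r₂ = 19860 km = 1.986×10⁷ m.
Transfer ellipse a_t = (r₁ + r₂)/2 = 1.323×10⁷ m.
At r₁: circular v_c1 = √(μ/r₁) = 7772 m/s; transfer-perigee v_p = √[μ(2/r₁ − 1/a_t)] = 9523 m/s.
Δv₁ = v_p − v_c1 = 1751 m/s.
= 1.751 km/s.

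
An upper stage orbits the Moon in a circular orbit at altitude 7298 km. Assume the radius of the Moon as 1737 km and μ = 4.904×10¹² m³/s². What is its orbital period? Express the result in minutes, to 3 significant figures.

r = 1737 + 7298 = 9035.0 km = 9.0350×10⁶ m.
Kepler's third law: T = 2π√(r³/μ) = 2π√((9.035×10⁶)³ / 4.904×10¹²).
r³/μ = 1.504×10⁸ s², so T = 2π × 1.226×10⁴ = 7.705×10⁴ s.
Converting: 7.705×10⁴ s ÷ 60.00 = 1284 minutes.

T ≈ 1280 minutes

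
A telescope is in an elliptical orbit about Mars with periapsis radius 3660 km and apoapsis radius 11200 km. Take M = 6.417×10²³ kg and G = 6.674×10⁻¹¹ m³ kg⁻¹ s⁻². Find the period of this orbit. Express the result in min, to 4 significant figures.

μ = GM = 6.674×10⁻¹¹ × 6.417×10²³ = 4.283×10¹³ m³/s².
Semi-major axis a = (r_p + r_a)/2 = (3660.0 + 11200)/2 = 7430.0 km = 7.430×10⁶ m.
By Kepler's third law T = 2π√(a³/μ) = 2π × 3.095×10³ = 1.944×10⁴ s.
= 324.1 min.

T ≈ 324.1 min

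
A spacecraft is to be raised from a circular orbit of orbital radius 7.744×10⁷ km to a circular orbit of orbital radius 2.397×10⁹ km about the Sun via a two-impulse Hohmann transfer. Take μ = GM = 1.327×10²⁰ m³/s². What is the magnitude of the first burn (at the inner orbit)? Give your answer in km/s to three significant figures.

Δv ≈ 16.2 km/s

r₁ = 7.744×10⁷ km = 7.744×10¹⁰ m.
r₂ = 2.397×10⁹ km = 2.397×10¹² m.
Transfer ellipse a_t = (r₁ + r₂)/2 = 1.237×10¹² m.
At r₁: circular v_c1 = √(μ/r₁) = 41400 m/s; transfer-perihelion v_p = √[μ(2/r₁ − 1/a_t)] = 57620 m/s.
Δv₁ = v_p − v_c1 = 16220 m/s.
= 16.22 km/s.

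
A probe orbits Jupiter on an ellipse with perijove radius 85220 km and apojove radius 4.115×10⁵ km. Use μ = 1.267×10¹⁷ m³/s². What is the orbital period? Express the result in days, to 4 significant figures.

T ≈ 0.7997 days

Semi-major axis a = (r_p + r_a)/2 = (85220 + 4.1150×10⁵)/2 = 2.4836×10⁵ km = 2.484×10⁸ m.
By Kepler's third law T = 2π√(a³/μ) = 2π × 1.100×10⁴ = 6.909×10⁴ s.
= 0.7997 days.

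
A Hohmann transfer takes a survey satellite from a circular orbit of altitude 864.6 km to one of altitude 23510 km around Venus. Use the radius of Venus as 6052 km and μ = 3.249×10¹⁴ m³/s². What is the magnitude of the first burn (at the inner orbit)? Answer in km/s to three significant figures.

r₁ = 6052 + 864.6 = 6916.6 km = 6.9166×10⁶ m.
r₂ = 6052 + 23510 = 29562 km = 2.9562×10⁷ m.
Transfer ellipse a_t = (r₁ + r₂)/2 = 1.824×10⁷ m.
At r₁: circular v_c1 = √(μ/r₁) = 6854 m/s; transfer-periapsis v_p = √[μ(2/r₁ − 1/a_t)] = 8726 m/s.
Δv₁ = v_p − v_c1 = 1872 m/s.
= 1.872 km/s.

Δv ≈ 1.87 km/s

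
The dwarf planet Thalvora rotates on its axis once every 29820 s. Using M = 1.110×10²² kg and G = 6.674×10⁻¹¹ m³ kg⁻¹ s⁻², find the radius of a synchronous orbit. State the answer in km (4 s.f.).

μ = GM = 6.674×10⁻¹¹ × 1.110×10²² = 7.408×10¹¹ m³/s².
A synchronous orbit has period T, so by Kepler's third law a = (μT²/4π²)^(1/3).
μT²/4π² = 7.408×10¹¹ × (2.982×10⁴)² / 39.48 = 1.669×10¹⁹ m³.
a = 2.555×10⁶ m = 2555.4 km.

r_sync ≈ 2555 km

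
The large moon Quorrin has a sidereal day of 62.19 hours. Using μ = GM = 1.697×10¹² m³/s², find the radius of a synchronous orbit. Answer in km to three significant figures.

T = 62.19 hours = 2.239×10⁵ s.
A synchronous orbit has period T, so by Kepler's third law a = (μT²/4π²)^(1/3).
μT²/4π² = 1.697×10¹² × (2.239×10⁵)² / 39.48 = 2.155×10²¹ m³.
a = 1.292×10⁷ m = 12916 km.

r_sync ≈ 12900 km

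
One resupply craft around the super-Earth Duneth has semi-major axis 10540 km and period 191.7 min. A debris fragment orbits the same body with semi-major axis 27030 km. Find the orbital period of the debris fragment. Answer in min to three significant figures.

Kepler's third law: T² ∝ a³, so T₂ = T₁ (a₂/a₁)^(3/2).
a₂/a₁ = 2.565, (a₂/a₁)^(3/2) = 4.107.
T₂ = 191.7 × 4.107 = 787.3 min.

T₂ ≈ 787 min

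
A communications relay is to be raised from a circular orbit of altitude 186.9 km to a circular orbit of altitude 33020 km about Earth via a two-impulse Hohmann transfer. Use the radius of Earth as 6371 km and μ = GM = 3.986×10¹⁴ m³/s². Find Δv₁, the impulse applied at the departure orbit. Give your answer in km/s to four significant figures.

r₁ = 6371 + 186.9 = 6557.9 km = 6.5579×10⁶ m.
r₂ = 6371 + 33020 = 39391 km = 3.9391×10⁷ m.
Transfer ellipse a_t = (r₁ + r₂)/2 = 2.297×10⁷ m.
At r₁: circular v_c1 = √(μ/r₁) = 7796 m/s; transfer-perigee v_p = √[μ(2/r₁ − 1/a_t)] = 10210 m/s.
Δv₁ = v_p − v_c1 = 2412 m/s.
= 2.412 km/s.

Δv ≈ 2.412 km/s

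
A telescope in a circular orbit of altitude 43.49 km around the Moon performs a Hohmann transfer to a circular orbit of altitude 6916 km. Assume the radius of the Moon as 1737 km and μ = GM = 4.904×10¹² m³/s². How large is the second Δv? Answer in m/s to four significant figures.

r₁ = 1737 + 43.49 = 1780.5 km = 1.7805×10⁶ m.
r₂ = 1737 + 6916 = 8653.0 km = 8.6530×10⁶ m.
Transfer ellipse a_t = (r₁ + r₂)/2 = 5.217×10⁶ m.
At r₁: circular v_c1 = √(μ/r₁) = 1660 m/s; transfer-perilune v_p = √[μ(2/r₁ − 1/a_t)] = 2137 m/s.
At r₂: circular v_c2 = √(μ/r₂) = 752.8 m/s; transfer-apolune v_a = √[μ(2/r₂ − 1/a_t)] = 439.8 m/s.
Δv₂ = v_c2 − v_a = 313.0 m/s.

Δv ≈ 313.0 m/s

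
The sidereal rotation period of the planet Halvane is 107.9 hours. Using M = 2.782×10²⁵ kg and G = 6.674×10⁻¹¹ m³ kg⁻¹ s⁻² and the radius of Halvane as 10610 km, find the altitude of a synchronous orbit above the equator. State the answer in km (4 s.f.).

h_sync ≈ 1.816×10⁵ km

μ = GM = 6.674×10⁻¹¹ × 2.782×10²⁵ = 1.857×10¹⁵ m³/s².
T = 107.9 hours = 3.884×10⁵ s.
A synchronous orbit has period T, so by Kepler's third law a = (μT²/4π²)^(1/3).
μT²/4π² = 1.857×10¹⁵ × (3.884×10⁵)² / 39.48 = 7.096×10²⁴ m³.
a = 1.922×10⁸ m = 1.9217×10⁵ km.
Altitude h = a − R = 1.9217×10⁵ − 10610 = 1.8156×10⁵ km.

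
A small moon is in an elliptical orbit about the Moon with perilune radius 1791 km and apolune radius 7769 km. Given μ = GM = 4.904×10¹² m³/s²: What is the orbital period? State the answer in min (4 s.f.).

Semi-major axis a = (r_p + r_a)/2 = (1791.0 + 7769.0)/2 = 4780.0 km = 4.780×10⁶ m.
By Kepler's third law T = 2π√(a³/μ) = 2π × 4.719×10³ = 2.965×10⁴ s.
= 494.2 min.

T ≈ 494.2 min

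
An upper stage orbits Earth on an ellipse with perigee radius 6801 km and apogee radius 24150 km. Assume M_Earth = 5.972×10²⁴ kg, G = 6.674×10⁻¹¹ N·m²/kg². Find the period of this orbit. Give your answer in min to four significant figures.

μ = GM = 6.674×10⁻¹¹ × 5.972×10²⁴ = 3.986×10¹⁴ m³/s².
Semi-major axis a = (r_p + r_a)/2 = (6801.0 + 24150)/2 = 15476 km = 1.548×10⁷ m.
By Kepler's third law T = 2π√(a³/μ) = 2π × 3.049×10³ = 1.916×10⁴ s.
= 319.3 min.

T ≈ 319.3 min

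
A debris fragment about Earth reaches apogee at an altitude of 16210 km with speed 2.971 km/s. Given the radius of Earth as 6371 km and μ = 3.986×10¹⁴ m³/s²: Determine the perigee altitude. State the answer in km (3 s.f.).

perigee altitude ≈ 1160 km

r_a = 6371 + 16210 = 22581 km = 2.258×10⁷ m.
Specific energy ε = v²/2 − μ/r = -1.324×10⁷ J/kg, so a = −μ/(2ε) = 1.505×10⁷ m.
The apsides satisfy r_p + r_a = 2a, so the perigee radius is 2a − r_a = 7.528×10⁶ m = 7528.0 km.
Perigee altitude = 7528.0 − 6371 = 1157.0 km.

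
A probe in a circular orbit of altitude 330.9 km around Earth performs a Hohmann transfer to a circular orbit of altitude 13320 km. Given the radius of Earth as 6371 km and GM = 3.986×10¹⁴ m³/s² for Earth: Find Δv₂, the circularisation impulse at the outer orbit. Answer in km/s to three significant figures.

r₁ = 6371 + 330.9 = 6701.9 km = 6.7019×10⁶ m.
r₂ = 6371 + 13320 = 19691 km = 1.9691×10⁷ m.
Transfer ellipse a_t = (r₁ + r₂)/2 = 1.320×10⁷ m.
At r₁: circular v_c1 = √(μ/r₁) = 7712 m/s; transfer-perigee v_p = √[μ(2/r₁ − 1/a_t)] = 9421 m/s.
At r₂: circular v_c2 = √(μ/r₂) = 4499 m/s; transfer-apogee v_a = √[μ(2/r₂ − 1/a_t)] = 3206 m/s.
Δv₂ = v_c2 − v_a = 1293 m/s.
= 1.293 km/s.

Δv ≈ 1.29 km/s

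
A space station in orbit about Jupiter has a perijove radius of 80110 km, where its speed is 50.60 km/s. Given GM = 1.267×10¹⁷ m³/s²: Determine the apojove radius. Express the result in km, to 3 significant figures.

r_p = 8.011×10⁷ m.
Specific energy ε = v²/2 − μ/r = -3.014×10⁸ J/kg, so a = −μ/(2ε) = 2.102×10⁸ m.
The apsides satisfy r_p + r_a = 2a, so the apojove radius is 2a − r_p = 3.403×10⁸ m = 3.4027×10⁵ km.

apojove radius ≈ 3.40×10⁵ km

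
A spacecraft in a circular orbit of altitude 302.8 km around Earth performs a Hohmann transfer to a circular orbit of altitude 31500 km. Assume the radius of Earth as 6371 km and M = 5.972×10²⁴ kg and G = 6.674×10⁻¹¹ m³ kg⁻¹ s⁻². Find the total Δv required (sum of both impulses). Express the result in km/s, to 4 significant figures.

μ = GM = 6.674×10⁻¹¹ × 5.972×10²⁴ = 3.986×10¹⁴ m³/s².
r₁ = 6371 + 302.8 = 6673.8 km = 6.6738×10⁶ m.
r₂ = 6371 + 31500 = 37871 km = 3.7871×10⁷ m.
Transfer ellipse a_t = (r₁ + r₂)/2 = 2.227×10⁷ m.
At r₁: circular v_c1 = √(μ/r₁) = 7728 m/s; transfer-perigee v_p = √[μ(2/r₁ − 1/a_t)] = 10080 m/s.
Δv₁ = v_p − v_c1 = 2349 m/s.
At r₂: circular v_c2 = √(μ/r₂) = 3244 m/s; transfer-apogee v_a = √[μ(2/r₂ − 1/a_t)] = 1776 m/s.
Δv₂ = v_c2 − v_a = 1468 m/s.
Total Δv = Δv₁ + Δv₂ = 3817 m/s = 3.817 km/s.

Δv_total ≈ 3.817 km/s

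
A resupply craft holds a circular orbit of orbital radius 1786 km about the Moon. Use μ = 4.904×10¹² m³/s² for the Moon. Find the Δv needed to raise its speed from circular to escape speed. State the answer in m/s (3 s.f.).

r = 1786 km = 1.786×10⁶ m.
Circular speed v_c = √(μ/r) = 1657 m/s.
Escape speed v_esc = √(2μ/r) = √2 × v_c = 2343 m/s.
Δv = v_esc − v_c = 686.4 m/s.

Δv ≈ 686 m/s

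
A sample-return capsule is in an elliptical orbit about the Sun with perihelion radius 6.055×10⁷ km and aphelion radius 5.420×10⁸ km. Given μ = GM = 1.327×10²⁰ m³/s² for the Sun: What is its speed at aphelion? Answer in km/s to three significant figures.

Semi-major axis a = (r_p + r_a)/2 = 3.0128×10⁸ km = 3.013×10¹¹ m.
Vis-viva: v² = μ(2/r − 1/a) = 1.327×10²⁰ × (3.690×10⁻¹² − 3.319×10⁻¹²) = 4.921×10⁷ m²/s².
v = 7015 m/s = 7.015 km/s.

v ≈ 7.01 km/s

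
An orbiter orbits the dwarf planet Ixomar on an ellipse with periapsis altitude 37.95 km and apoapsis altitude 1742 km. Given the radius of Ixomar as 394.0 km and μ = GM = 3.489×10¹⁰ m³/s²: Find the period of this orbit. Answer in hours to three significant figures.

r_p = 394.0 + 37.95 = 431.95 km = 4.3195×10⁵ m.
r_a = 394.0 + 1742 = 2136.0 km = 2.1360×10⁶ m.
Semi-major axis a = (r_p + r_a)/2 = (431.95 + 2136.0)/2 = 1284.0 km = 1.284×10⁶ m.
By Kepler's third law T = 2π√(a³/μ) = 2π × 7.789×10³ = 4.894×10⁴ s.
= 13.59 hours.

T ≈ 13.6 hours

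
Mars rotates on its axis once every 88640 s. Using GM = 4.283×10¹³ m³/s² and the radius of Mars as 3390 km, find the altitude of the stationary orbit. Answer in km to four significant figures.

h_sync ≈ 17040 km

A synchronous orbit has period T, so by Kepler's third law a = (μT²/4π²)^(1/3).
μT²/4π² = 4.283×10¹³ × (8.864×10⁴)² / 39.48 = 8.524×10²¹ m³.
a = 2.043×10⁷ m = 20428 km.
Altitude h = a − R = 20428 − 3390 = 17038 km.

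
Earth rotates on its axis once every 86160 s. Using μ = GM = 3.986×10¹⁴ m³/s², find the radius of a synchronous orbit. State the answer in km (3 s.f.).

r_sync ≈ 42200 km

A synchronous orbit has period T, so by Kepler's third law a = (μT²/4π²)^(1/3).
μT²/4π² = 3.986×10¹⁴ × (8.616×10⁴)² / 39.48 = 7.495×10²² m³.
a = 4.216×10⁷ m = 42163 km.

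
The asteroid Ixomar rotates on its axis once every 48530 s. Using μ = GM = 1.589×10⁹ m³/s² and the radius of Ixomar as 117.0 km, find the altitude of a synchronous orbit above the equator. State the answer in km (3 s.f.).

A synchronous orbit has period T, so by Kepler's third law a = (μT²/4π²)^(1/3).
μT²/4π² = 1.589×10⁹ × (4.853×10⁴)² / 39.48 = 9.479×10¹⁶ m³.
a = 4.560×10⁵ m = 455.96 km.
Altitude h = a − R = 455.96 − 117.0 = 338.96 km.

h_sync ≈ 339 km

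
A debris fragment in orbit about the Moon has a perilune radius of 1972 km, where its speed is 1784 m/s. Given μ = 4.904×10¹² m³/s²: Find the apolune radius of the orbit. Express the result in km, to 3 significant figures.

apolune radius ≈ 3500 km

r_p = 1.972×10⁶ m.
Specific energy ε = v²/2 − μ/r = -8.955×10⁵ J/kg, so a = −μ/(2ε) = 2.738×10⁶ m.
The apsides satisfy r_p + r_a = 2a, so the apolune radius is 2a − r_p = 3.504×10⁶ m = 3504.3 km.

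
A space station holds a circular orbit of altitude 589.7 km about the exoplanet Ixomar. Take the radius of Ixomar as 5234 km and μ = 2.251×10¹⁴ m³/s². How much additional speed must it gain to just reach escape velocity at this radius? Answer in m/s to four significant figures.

Δv ≈ 2575 m/s

r = 5234 + 589.7 = 5823.7 km = 5.8237×10⁶ m.
Circular speed v_c = √(μ/r) = 6217 m/s.
Escape speed v_esc = √(2μ/r) = √2 × v_c = 8792 m/s.
Δv = v_esc − v_c = 2575 m/s.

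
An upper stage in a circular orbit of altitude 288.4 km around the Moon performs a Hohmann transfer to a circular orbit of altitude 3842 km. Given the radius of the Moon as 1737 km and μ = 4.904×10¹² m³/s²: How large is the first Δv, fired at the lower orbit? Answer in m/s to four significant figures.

r₁ = 1737 + 288.4 = 2025.4 km = 2.0254×10⁶ m.
r₂ = 1737 + 3842 = 5579.0 km = 5.5790×10⁶ m.
Transfer ellipse a_t = (r₁ + r₂)/2 = 3.802×10⁶ m.
At r₁: circular v_c1 = √(μ/r₁) = 1556 m/s; transfer-perilune v_p = √[μ(2/r₁ − 1/a_t)] = 1885 m/s.
Δv₁ = v_p − v_c1 = 328.8 m/s.

Δv ≈ 328.8 m/s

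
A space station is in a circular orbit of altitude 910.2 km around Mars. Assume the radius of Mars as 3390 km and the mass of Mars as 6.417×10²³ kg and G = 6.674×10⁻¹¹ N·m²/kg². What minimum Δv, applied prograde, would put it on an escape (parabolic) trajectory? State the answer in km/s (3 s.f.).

μ = GM = 6.674×10⁻¹¹ × 6.417×10²³ = 4.283×10¹³ m³/s².
r = 3390 + 910.2 = 4300.2 km = 4.3002×10⁶ m.
Circular speed v_c = √(μ/r) = 3156 m/s.
Escape speed v_esc = √(2μ/r) = √2 × v_c = 4463 m/s.
Δv = v_esc − v_c = 1307 m/s = 1.307 km/s.

Δv ≈ 1.31 km/s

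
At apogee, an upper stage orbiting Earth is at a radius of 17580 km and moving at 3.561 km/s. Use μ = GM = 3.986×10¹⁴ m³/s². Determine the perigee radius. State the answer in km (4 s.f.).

r_a = 1.758×10⁷ m.
Specific energy ε = v²/2 − μ/r = -1.633×10⁷ J/kg, so a = −μ/(2ε) = 1.220×10⁷ m.
The apsides satisfy r_p + r_a = 2a, so the perigee radius is 2a − r_a = 6.824×10⁶ m = 6824.4 km.

perigee radius ≈ 6824 km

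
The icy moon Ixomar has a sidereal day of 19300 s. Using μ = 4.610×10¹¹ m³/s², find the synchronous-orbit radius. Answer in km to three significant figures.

r_sync ≈ 1630 km

A synchronous orbit has period T, so by Kepler's third law a = (μT²/4π²)^(1/3).
μT²/4π² = 4.610×10¹¹ × (1.930×10⁴)² / 39.48 = 4.350×10¹⁸ m³.
a = 1.632×10⁶ m = 1632.4 km.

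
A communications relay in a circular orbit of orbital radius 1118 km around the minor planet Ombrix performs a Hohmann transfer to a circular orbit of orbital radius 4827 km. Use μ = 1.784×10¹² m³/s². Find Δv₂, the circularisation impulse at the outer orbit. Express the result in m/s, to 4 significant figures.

r₁ = 1118 km = 1.118×10⁶ m.
r₂ = 4827 km = 4.827×10⁶ m.
Transfer ellipse a_t = (r₁ + r₂)/2 = 2.972×10⁶ m.
At r₁: circular v_c1 = √(μ/r₁) = 1263 m/s; transfer-periapsis v_p = √[μ(2/r₁ − 1/a_t)] = 1610 m/s.
At r₂: circular v_c2 = √(μ/r₂) = 607.9 m/s; transfer-apoapsis v_a = √[μ(2/r₂ − 1/a_t)] = 372.8 m/s.
Δv₂ = v_c2 − v_a = 235.1 m/s.

Δv ≈ 235.1 m/s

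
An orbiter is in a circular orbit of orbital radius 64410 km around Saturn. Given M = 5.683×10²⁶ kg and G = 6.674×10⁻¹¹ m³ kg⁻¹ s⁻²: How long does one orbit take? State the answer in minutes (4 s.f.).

T ≈ 278.0 minutes

μ = GM = 6.674×10⁻¹¹ × 5.683×10²⁶ = 3.793×10¹⁶ m³/s².
r = 64410 km = 6.441×10⁷ m.
Kepler's third law: T = 2π√(r³/μ) = 2π√((6.441×10⁷)³ / 3.793×10¹⁶).
r³/μ = 7.045×10⁶ s², so T = 2π × 2.654×10³ = 1.668×10⁴ s.
Converting: 1.668×10⁴ s ÷ 60.00 = 278.0 minutes.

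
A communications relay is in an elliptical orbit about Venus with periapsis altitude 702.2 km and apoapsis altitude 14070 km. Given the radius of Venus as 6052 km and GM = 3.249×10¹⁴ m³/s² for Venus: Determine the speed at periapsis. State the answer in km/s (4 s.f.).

r_p = 6052 + 702.2 = 6754.2 km = 6.7542×10⁶ m.
r_a = 6052 + 14070 = 20122 km = 2.0122×10⁷ m.
Semi-major axis a = (r_p + r_a)/2 = 13438 km = 1.344×10⁷ m.
Vis-viva: v² = μ(2/r − 1/a) = 3.249×10¹⁴ × (2.961×10⁻⁷ − 7.442×10⁻⁸) = 7.203×10⁷ m²/s².
v = 8487 m/s = 8.487 km/s.

v ≈ 8.487 km/s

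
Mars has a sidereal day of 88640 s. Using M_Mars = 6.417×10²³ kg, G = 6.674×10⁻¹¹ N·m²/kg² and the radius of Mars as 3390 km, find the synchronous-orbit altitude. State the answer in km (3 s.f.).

h_sync ≈ 17000 km

μ = GM = 6.674×10⁻¹¹ × 6.417×10²³ = 4.283×10¹³ m³/s².
A synchronous orbit has period T, so by Kepler's third law a = (μT²/4π²)^(1/3).
μT²/4π² = 4.283×10¹³ × (8.864×10⁴)² / 39.48 = 8.524×10²¹ m³.
a = 2.043×10⁷ m = 20427 km.
Altitude h = a − R = 20427 − 3390 = 17037 km.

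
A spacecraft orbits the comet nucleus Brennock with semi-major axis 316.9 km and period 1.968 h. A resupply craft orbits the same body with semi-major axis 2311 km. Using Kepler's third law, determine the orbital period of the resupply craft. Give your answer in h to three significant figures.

T₂ ≈ 38.8 h

Kepler's third law: T² ∝ a³, so T₂ = T₁ (a₂/a₁)^(3/2).
a₂/a₁ = 7.293, (a₂/a₁)^(3/2) = 19.69.
T₂ = 1.968 × 19.69 = 38.76 h.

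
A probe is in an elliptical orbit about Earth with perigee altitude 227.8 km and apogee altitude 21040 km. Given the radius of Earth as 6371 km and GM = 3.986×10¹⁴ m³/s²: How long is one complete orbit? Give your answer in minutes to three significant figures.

T ≈ 368 minutes

r_p = 6371 + 227.8 = 6598.8 km = 6.5988×10⁶ m.
r_a = 6371 + 21040 = 27411 km = 2.7411×10⁷ m.
Semi-major axis a = (r_p + r_a)/2 = (6598.8 + 27411)/2 = 17005 km = 1.700×10⁷ m.
By Kepler's third law T = 2π√(a³/μ) = 2π × 3.512×10³ = 2.207×10⁴ s.
= 367.8 minutes.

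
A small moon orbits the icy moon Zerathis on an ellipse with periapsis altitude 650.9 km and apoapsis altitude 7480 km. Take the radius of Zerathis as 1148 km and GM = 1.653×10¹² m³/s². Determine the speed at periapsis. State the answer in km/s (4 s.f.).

r_p = 1148 + 650.9 = 1798.9 km = 1.7989×10⁶ m.
r_a = 1148 + 7480 = 8628.0 km = 8.6280×10⁶ m.
Semi-major axis a = (r_p + r_a)/2 = 5213.4 km = 5.213×10⁶ m.
Vis-viva: v² = μ(2/r − 1/a) = 1.653×10¹² × (1.112×10⁻⁶ − 1.918×10⁻⁷) = 1.521×10⁶ m²/s².
v = 1233 m/s = 1.233 km/s.

v ≈ 1.233 km/s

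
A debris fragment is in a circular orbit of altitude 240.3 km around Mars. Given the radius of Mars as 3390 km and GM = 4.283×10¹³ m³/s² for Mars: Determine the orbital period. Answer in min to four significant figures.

T ≈ 110.7 min

r = 3390 + 240.3 = 3630.3 km = 3.6303×10⁶ m.
Kepler's third law: T = 2π√(r³/μ) = 2π√((3.630×10⁶)³ / 4.283×10¹³).
r³/μ = 1.117×10⁶ s², so T = 2π × 1.057×10³ = 6.641×10³ s.
Converting: 6.641×10³ s ÷ 60.00 = 110.7 min.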